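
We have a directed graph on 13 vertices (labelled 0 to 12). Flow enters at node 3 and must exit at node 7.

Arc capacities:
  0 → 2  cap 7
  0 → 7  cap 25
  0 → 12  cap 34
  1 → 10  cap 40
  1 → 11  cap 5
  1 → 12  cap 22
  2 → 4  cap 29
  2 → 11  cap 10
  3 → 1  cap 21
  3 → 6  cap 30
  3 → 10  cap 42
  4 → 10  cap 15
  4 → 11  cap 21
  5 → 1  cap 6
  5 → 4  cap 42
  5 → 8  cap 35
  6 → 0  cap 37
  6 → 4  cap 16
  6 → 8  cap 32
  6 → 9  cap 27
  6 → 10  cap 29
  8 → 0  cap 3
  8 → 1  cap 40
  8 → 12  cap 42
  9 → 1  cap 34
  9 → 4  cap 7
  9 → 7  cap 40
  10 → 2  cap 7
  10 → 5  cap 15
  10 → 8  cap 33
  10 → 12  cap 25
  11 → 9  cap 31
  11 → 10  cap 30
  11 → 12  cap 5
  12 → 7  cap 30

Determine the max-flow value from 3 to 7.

augment #1: 3→1→12→7 bottleneck 21, total now 21
augment #2: 3→6→0→7 bottleneck 25, total now 46
augment #3: 3→6→9→7 bottleneck 5, total now 51
augment #4: 3→10→12→7 bottleneck 9, total now 60
augment #5: 3→10→2→11→9→7 bottleneck 7, total now 67
augment #6: 3→10→5→1→11→9→7 bottleneck 5, total now 72
augment #7: 3→10→5→4→11→9→7 bottleneck 10, total now 82
augment #8: 3→10→8→0→6→9→7 bottleneck 3, total now 85
augment #9: 3→10→8→1→5→4→11→9→7 bottleneck 5, total now 90

Maximum flow value: 90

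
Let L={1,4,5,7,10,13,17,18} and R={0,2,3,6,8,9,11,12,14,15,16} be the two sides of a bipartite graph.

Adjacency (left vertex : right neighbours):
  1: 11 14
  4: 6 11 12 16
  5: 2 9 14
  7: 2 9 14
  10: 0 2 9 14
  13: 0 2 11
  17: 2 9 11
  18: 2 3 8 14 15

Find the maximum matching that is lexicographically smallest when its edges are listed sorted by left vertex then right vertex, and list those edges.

|M| = 7 (so the lex-smallest maximum matching has 7 edges)
process left vertices in ascending order; for each, take the smallest-labelled available neighbour that still permits 7 edges overall, or leave it unmatched if none does
lex-smallest matching: {1-11, 4-6, 5-2, 7-9, 10-14, 13-0, 18-3}

Lex-smallest maximum matching: {(1,11), (4,6), (5,2), (7,9), (10,14), (13,0), (18,3)}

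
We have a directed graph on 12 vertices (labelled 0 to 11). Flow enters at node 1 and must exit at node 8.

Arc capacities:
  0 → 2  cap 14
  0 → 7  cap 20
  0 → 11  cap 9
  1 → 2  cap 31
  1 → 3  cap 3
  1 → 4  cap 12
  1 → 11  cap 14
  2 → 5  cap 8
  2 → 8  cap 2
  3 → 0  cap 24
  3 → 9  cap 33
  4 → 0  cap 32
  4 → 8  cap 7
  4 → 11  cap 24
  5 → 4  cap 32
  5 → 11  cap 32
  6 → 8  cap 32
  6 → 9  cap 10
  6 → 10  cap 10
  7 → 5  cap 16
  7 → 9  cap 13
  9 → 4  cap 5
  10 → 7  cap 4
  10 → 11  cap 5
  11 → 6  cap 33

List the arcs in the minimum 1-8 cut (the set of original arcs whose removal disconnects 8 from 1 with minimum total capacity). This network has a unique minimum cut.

Min-cut arcs: {(1,3), (1,4), (1,11), (2,5), (2,8)} (total capacity 39)

augment #1: 1→2→8 push 2
augment #2: 1→4→8 push 7
augment #3: 1→11→6→8 push 14
augment #4: 1→4→11→6→8 push 5
augment #5: 1→2→5→11→6→8 push 8
augment #6: 1→3→0→11→6→8 push 3
max flow = 39; residual-reachable set from 1 gives S-side
cut edges (S→T): {(1,3), (1,4), (1,11), (2,5), (2,8)} total cap 39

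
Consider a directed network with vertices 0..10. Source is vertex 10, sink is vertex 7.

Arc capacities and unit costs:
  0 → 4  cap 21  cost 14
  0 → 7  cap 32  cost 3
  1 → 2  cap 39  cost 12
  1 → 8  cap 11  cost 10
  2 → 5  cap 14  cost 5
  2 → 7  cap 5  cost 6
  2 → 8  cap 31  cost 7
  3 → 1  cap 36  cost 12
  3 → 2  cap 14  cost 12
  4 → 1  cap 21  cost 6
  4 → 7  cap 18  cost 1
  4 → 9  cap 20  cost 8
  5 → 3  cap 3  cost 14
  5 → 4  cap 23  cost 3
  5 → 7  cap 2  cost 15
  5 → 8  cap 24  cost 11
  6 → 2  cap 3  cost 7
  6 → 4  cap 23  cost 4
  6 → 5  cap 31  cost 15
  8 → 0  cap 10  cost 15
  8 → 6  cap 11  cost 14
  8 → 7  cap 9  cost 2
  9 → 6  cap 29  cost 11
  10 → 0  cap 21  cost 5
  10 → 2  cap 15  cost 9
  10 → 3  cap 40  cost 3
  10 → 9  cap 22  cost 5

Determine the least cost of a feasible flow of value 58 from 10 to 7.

shortest-cost path #1: 10→0→7 push 21 @ unit cost 8 (adds 168)
shortest-cost path #2: 10→2→7 push 5 @ unit cost 15 (adds 75)
shortest-cost path #3: 10→2→8→7 push 9 @ unit cost 18 (adds 162)
shortest-cost path #4: 10→2→5→4→7 push 1 @ unit cost 18 (adds 18)
shortest-cost path #5: 10→9→6→4→7 push 17 @ unit cost 21 (adds 357)
shortest-cost path #6: 10→9→6→4→5→7 push 1 @ unit cost 32 (adds 32)
shortest-cost path #7: 10→3→2→5→7 push 1 @ unit cost 35 (adds 35)
shortest-cost path #8: 10→3→2→8→0→7 push 3 @ unit cost 40 (adds 120)
total cost = 967

Minimum cost for 58 units: 967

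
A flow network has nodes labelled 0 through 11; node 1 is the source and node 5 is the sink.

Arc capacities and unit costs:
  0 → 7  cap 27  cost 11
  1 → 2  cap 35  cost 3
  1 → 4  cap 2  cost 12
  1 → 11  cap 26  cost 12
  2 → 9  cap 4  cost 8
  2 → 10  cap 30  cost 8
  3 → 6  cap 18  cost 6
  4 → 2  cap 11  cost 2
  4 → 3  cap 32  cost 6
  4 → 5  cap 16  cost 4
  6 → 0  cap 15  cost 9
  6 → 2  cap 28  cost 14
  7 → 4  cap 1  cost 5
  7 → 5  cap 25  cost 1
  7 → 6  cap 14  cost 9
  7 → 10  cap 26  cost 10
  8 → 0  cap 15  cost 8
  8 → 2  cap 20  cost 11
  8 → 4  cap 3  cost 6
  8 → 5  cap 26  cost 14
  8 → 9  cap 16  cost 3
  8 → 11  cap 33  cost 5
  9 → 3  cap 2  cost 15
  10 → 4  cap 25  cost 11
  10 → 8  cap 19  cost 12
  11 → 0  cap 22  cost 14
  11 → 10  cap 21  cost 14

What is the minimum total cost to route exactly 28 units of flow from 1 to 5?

Minimum cost for 28 units: 840

shortest-cost path #1: 1→4→5 push 2 @ unit cost 16 (adds 32)
shortest-cost path #2: 1→2→10→4→5 push 14 @ unit cost 26 (adds 364)
shortest-cost path #3: 1→2→10→8→5 push 12 @ unit cost 37 (adds 444)
total cost = 840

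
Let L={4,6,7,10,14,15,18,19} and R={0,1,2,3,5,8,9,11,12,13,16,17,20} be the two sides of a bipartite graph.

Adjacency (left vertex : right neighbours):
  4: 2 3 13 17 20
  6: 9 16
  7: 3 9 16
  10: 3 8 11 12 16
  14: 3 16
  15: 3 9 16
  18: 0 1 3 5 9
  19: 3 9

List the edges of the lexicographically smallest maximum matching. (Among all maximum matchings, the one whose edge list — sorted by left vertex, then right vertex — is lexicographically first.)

Lex-smallest maximum matching: {(4,2), (6,9), (7,3), (10,8), (14,16), (18,0)}

|M| = 6 (so the lex-smallest maximum matching has 6 edges)
process left vertices in ascending order; for each, take the smallest-labelled available neighbour that still permits 6 edges overall, or leave it unmatched if none does
lex-smallest matching: {4-2, 6-9, 7-3, 10-8, 14-16, 18-0}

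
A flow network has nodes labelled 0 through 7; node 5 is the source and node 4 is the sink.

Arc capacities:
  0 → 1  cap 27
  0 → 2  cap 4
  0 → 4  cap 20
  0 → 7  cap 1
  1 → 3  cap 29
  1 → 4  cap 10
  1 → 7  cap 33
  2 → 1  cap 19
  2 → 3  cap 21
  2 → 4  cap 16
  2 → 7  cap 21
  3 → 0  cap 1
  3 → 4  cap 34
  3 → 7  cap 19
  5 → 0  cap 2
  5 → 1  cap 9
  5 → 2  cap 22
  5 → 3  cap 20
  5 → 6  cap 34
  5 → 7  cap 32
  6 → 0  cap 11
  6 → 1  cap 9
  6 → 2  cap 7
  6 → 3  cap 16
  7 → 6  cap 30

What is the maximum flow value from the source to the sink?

Maximum flow value: 74

augment #1: 5→0→4 bottleneck 2, total now 2
augment #2: 5→1→4 bottleneck 9, total now 11
augment #3: 5→2→4 bottleneck 16, total now 27
augment #4: 5→3→4 bottleneck 20, total now 47
augment #5: 5→2→1→4 bottleneck 1, total now 48
augment #6: 5→2→3→4 bottleneck 5, total now 53
augment #7: 5→6→0→4 bottleneck 11, total now 64
augment #8: 5→6→3→4 bottleneck 9, total now 73
augment #9: 5→6→3→0→4 bottleneck 1, total now 74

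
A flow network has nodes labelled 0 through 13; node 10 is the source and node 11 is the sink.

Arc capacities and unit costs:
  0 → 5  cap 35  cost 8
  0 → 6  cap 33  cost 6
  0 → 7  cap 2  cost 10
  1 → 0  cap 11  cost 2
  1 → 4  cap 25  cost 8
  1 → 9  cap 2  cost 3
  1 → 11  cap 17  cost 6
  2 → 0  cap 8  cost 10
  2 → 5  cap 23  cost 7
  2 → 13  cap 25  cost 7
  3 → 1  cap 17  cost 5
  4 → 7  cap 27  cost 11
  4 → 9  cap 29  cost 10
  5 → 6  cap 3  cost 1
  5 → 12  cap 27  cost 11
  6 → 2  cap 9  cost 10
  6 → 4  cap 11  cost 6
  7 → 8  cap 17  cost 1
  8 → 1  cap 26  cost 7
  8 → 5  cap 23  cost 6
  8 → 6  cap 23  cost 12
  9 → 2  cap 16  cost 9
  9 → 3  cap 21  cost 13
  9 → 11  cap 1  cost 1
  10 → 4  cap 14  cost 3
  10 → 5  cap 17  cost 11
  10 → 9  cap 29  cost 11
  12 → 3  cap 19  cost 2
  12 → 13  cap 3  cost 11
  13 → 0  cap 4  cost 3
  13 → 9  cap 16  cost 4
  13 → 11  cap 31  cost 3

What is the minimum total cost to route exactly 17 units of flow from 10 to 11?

shortest-cost path #1: 10→9→11 push 1 @ unit cost 12 (adds 12)
shortest-cost path #2: 10→4→7→8→1→11 push 14 @ unit cost 28 (adds 392)
shortest-cost path #3: 10→9→2→13→11 push 2 @ unit cost 30 (adds 60)
total cost = 464

Minimum cost for 17 units: 464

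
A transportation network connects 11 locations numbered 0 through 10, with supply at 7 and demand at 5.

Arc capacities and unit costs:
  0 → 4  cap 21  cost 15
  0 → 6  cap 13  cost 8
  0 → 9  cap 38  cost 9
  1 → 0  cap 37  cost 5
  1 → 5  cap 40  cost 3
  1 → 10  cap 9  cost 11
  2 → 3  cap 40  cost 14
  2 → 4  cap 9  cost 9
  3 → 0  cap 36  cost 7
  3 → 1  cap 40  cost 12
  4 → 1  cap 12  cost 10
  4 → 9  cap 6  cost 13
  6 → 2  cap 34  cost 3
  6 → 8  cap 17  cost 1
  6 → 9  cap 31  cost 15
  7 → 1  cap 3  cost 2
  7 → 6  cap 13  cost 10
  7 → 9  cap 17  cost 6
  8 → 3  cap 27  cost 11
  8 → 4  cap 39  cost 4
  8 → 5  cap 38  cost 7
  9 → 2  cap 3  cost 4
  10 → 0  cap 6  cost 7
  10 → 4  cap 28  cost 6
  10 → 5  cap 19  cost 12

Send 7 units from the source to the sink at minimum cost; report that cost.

Minimum cost for 7 units: 87

shortest-cost path #1: 7→1→5 push 3 @ unit cost 5 (adds 15)
shortest-cost path #2: 7→6→8→5 push 4 @ unit cost 18 (adds 72)
total cost = 87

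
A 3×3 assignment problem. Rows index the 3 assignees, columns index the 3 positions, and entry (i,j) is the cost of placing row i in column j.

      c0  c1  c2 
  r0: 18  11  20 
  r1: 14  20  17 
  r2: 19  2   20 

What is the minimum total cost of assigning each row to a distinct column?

Minimum assignment cost: 36

optimal assignment: row0→col2 (cost 20), row1→col0 (cost 14), row2→col1 (cost 2)
total = 20 + 14 + 2 = 36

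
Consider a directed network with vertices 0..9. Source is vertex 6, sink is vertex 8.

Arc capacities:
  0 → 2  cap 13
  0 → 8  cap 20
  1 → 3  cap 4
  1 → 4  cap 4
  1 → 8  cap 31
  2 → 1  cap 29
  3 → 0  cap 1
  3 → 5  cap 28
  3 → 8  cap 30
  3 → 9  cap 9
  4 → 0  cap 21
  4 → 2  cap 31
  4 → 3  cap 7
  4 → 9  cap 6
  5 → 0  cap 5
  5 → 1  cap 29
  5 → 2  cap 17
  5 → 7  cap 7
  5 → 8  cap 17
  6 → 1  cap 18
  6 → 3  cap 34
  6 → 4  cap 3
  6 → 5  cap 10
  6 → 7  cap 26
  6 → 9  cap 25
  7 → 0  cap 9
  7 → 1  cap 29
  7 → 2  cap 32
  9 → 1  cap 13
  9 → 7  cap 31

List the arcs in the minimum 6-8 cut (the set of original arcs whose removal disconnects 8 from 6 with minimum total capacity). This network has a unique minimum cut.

Min-cut arcs: {(1,3), (1,4), (1,8), (6,3), (6,4), (6,5), (7,0)} (total capacity 95)

augment #1: 6→1→8 push 18
augment #2: 6→3→8 push 30
augment #3: 6→5→8 push 10
augment #4: 6→3→0→8 push 1
augment #5: 6→3→5→8 push 3
augment #6: 6→4→0→8 push 3
augment #7: 6→7→0→8 push 9
augment #8: 6→7→1→8 push 13
augment #9: 6→7→1→3→5→8 push 4
augment #10: 6→9→1→4→0→8 push 4
max flow = 95; residual-reachable set from 6 gives S-side
cut edges (S→T): {(1,3), (1,4), (1,8), (6,3), (6,4), (6,5), (7,0)} total cap 95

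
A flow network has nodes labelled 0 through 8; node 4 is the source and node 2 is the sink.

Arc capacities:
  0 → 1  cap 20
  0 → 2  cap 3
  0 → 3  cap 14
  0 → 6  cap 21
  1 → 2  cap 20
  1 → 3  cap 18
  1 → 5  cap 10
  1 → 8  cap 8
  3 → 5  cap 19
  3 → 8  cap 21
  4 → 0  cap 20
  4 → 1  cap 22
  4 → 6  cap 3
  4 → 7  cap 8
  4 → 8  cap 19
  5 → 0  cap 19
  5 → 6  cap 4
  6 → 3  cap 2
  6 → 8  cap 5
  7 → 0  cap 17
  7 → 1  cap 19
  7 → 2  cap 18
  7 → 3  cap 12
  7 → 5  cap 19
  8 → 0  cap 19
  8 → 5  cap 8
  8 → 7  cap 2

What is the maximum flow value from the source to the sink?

Maximum flow value: 33

augment #1: 4→0→2 bottleneck 3, total now 3
augment #2: 4→1→2 bottleneck 20, total now 23
augment #3: 4→7→2 bottleneck 8, total now 31
augment #4: 4→8→7→2 bottleneck 2, total now 33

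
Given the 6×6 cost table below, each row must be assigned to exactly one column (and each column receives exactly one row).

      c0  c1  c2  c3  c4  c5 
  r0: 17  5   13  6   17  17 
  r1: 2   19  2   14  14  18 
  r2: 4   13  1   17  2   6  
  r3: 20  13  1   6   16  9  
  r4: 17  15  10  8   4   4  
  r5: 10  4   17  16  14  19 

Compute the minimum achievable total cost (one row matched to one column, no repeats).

Minimum assignment cost: 19

optimal assignment: row0→col3 (cost 6), row1→col0 (cost 2), row2→col4 (cost 2), row3→col2 (cost 1), row4→col5 (cost 4), row5→col1 (cost 4)
total = 6 + 2 + 2 + 1 + 4 + 4 = 19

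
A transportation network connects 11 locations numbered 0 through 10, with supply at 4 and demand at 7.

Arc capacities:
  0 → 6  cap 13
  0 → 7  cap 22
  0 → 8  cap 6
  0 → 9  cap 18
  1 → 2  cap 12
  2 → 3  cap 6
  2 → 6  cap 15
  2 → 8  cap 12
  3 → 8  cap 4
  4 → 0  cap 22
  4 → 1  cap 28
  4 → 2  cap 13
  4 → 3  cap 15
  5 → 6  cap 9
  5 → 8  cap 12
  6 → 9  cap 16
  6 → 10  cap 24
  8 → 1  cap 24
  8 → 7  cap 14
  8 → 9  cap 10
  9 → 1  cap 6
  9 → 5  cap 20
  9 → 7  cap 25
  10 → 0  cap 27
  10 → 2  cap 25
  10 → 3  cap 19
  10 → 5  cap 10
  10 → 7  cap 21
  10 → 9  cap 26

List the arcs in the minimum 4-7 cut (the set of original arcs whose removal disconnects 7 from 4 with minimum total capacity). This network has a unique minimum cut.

augment #1: 4→0→7 push 22
augment #2: 4→2→8→7 push 12
augment #3: 4→3→8→7 push 2
augment #4: 4→2→6→9→7 push 1
augment #5: 4→3→8→9→7 push 2
augment #6: 4→1→2→6→9→7 push 12
max flow = 51; residual-reachable set from 4 gives S-side
cut edges (S→T): {(1,2), (3,8), (4,0), (4,2)} total cap 51

Min-cut arcs: {(1,2), (3,8), (4,0), (4,2)} (total capacity 51)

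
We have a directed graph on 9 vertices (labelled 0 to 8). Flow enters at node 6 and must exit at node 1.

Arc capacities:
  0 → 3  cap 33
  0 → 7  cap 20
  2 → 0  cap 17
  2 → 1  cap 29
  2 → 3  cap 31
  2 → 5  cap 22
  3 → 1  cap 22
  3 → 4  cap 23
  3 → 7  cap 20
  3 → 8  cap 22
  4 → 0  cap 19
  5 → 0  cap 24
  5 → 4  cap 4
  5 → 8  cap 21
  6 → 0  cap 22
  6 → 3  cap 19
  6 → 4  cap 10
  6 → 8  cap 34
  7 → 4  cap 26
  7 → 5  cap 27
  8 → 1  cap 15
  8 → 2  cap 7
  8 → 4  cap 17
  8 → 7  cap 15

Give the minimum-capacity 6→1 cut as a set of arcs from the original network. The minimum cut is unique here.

augment #1: 6→3→1 push 19
augment #2: 6→8→1 push 15
augment #3: 6→0→3→1 push 3
augment #4: 6→8→2→1 push 7
max flow = 44; residual-reachable set from 6 gives S-side
cut edges (S→T): {(3,1), (8,1), (8,2)} total cap 44

Min-cut arcs: {(3,1), (8,1), (8,2)} (total capacity 44)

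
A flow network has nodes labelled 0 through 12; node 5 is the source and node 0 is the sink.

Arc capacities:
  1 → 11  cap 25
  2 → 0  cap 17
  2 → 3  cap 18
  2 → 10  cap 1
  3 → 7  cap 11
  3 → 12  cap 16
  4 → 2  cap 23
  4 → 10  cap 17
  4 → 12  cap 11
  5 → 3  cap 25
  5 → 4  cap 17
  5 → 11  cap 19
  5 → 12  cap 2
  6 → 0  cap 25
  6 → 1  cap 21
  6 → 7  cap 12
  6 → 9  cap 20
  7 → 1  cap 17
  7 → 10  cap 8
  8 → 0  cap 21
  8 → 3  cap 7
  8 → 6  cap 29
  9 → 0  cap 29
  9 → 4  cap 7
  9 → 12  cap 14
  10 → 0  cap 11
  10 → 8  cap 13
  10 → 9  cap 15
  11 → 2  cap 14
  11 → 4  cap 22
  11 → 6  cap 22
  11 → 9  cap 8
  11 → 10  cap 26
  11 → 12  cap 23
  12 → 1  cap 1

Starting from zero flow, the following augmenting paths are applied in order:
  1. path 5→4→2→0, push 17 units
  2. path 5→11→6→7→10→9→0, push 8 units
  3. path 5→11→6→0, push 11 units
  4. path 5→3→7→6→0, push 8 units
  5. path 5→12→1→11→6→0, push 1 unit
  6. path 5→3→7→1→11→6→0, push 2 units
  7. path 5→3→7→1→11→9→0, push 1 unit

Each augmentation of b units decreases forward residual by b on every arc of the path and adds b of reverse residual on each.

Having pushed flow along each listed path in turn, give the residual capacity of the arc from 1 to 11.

Residual capacity of (1,11): 21

after path 1 (5→4→2→0, push 17): res(1,11)=25
after path 2 (5→11→6→7→10→9→0, push 8): res(1,11)=25
after path 3 (5→11→6→0, push 11): res(1,11)=25
after path 4 (5→3→7→6→0, push 8): res(1,11)=25
after path 5 (5→12→1→11→6→0, push 1): res(1,11)=24
after path 6 (5→3→7→1→11→6→0, push 2): res(1,11)=22
after path 7 (5→3→7→1→11→9→0, push 1): res(1,11)=21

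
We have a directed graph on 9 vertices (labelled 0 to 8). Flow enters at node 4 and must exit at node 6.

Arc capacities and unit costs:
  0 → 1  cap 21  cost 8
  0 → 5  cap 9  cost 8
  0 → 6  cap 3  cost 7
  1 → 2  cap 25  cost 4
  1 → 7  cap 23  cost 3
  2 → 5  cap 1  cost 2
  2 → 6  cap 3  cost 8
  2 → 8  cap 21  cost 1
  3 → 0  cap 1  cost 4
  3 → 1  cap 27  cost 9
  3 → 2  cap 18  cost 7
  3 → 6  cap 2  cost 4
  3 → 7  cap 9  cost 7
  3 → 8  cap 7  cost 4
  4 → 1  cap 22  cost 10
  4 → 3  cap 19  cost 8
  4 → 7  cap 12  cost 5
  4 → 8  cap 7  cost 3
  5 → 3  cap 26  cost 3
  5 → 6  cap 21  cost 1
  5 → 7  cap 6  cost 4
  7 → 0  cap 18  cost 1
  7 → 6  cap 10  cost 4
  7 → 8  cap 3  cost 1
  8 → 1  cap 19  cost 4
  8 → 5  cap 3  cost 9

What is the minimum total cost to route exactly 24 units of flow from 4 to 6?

shortest-cost path #1: 4→7→6 push 10 @ unit cost 9 (adds 90)
shortest-cost path #2: 4→3→6 push 2 @ unit cost 12 (adds 24)
shortest-cost path #3: 4→7→0→6 push 2 @ unit cost 13 (adds 26)
shortest-cost path #4: 4→8→5→6 push 3 @ unit cost 13 (adds 39)
shortest-cost path #5: 4→8→1→2→5→6 push 1 @ unit cost 14 (adds 14)
shortest-cost path #6: 4→8→1→7→0→6 push 1 @ unit cost 18 (adds 18)
shortest-cost path #7: 4→8→1→2→6 push 2 @ unit cost 19 (adds 38)
shortest-cost path #8: 4→3→0→7→1→2→6 push 1 @ unit cost 20 (adds 20)
shortest-cost path #9: 4→1→7→0→5→6 push 2 @ unit cost 23 (adds 46)
total cost = 315

Minimum cost for 24 units: 315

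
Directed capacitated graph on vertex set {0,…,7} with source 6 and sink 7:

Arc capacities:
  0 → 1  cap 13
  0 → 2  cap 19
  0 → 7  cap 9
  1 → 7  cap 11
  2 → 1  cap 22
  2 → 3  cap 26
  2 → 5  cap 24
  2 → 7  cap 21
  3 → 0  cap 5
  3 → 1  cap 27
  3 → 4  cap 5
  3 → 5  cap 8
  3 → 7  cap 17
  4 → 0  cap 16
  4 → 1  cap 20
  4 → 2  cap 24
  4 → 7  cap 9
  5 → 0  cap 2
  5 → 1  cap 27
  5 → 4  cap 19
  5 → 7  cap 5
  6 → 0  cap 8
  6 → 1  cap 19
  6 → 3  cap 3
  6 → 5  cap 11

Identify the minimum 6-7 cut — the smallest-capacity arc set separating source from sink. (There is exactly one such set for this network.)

Min-cut arcs: {(1,7), (6,0), (6,3), (6,5)} (total capacity 33)

augment #1: 6→0→7 push 8
augment #2: 6→1→7 push 11
augment #3: 6→3→7 push 3
augment #4: 6→5→7 push 5
augment #5: 6→5→0→7 push 1
augment #6: 6→5→4→7 push 5
max flow = 33; residual-reachable set from 6 gives S-side
cut edges (S→T): {(1,7), (6,0), (6,3), (6,5)} total cap 33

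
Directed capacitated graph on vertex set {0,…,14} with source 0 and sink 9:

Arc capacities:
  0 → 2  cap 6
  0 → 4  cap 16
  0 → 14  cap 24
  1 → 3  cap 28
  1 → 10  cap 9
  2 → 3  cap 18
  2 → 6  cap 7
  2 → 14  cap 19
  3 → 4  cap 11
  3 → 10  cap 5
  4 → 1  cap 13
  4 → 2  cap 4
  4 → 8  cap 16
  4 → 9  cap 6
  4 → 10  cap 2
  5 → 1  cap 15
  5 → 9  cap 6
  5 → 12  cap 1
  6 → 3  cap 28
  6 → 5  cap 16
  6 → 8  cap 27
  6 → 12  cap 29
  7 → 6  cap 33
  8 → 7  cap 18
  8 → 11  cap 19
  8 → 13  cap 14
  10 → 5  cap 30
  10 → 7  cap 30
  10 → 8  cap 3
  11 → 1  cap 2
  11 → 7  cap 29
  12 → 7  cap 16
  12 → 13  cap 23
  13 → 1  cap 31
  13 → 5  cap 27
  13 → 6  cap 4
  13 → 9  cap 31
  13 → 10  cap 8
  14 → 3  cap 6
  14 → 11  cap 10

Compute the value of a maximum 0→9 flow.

Maximum flow value: 38

augment #1: 0→4→9 bottleneck 6, total now 6
augment #2: 0→2→6→5→9 bottleneck 6, total now 12
augment #3: 0→4→8→13→9 bottleneck 10, total now 22
augment #4: 0→14→3→4→8→13→9 bottleneck 4, total now 26
augment #5: 0→14→3→10→5→12→13→9 bottleneck 1, total now 27
augment #6: 0→14→11→7→6→12→13→9 bottleneck 10, total now 37
augment #7: 0→14→3→4→2→6→12→13→9 bottleneck 1, total now 38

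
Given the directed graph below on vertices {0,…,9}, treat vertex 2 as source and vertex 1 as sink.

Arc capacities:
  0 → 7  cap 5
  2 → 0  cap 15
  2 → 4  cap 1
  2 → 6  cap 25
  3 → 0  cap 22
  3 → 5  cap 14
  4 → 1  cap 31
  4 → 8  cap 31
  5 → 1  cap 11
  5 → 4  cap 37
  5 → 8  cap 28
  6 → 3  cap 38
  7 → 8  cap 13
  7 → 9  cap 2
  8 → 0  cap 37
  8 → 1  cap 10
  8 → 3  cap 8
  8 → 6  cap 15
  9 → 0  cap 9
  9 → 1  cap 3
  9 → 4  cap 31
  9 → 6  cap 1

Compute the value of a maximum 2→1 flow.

Maximum flow value: 20

augment #1: 2→4→1 bottleneck 1, total now 1
augment #2: 2→0→7→8→1 bottleneck 5, total now 6
augment #3: 2→6→3→5→1 bottleneck 11, total now 17
augment #4: 2→6→3→5→4→1 bottleneck 3, total now 20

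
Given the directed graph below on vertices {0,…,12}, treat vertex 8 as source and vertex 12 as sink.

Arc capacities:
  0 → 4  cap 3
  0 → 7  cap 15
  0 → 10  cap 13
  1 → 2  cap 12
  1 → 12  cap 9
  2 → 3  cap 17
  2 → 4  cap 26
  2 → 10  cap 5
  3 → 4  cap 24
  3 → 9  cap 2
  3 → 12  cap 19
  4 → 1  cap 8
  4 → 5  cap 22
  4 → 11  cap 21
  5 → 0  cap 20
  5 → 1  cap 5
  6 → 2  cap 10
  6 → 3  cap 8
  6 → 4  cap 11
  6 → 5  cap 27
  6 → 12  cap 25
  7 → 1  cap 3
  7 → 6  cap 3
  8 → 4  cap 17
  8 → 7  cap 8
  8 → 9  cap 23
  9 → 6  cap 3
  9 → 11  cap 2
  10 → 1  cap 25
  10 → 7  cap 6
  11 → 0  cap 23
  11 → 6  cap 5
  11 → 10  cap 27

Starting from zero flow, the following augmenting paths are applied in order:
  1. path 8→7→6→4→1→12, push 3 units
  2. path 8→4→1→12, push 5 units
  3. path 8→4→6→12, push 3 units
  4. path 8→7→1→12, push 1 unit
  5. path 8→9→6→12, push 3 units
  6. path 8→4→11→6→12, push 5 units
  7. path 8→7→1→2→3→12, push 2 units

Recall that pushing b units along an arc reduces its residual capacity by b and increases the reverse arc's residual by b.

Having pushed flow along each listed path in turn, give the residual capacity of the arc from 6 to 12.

after path 1 (8→7→6→4→1→12, push 3): res(6,12)=25
after path 2 (8→4→1→12, push 5): res(6,12)=25
after path 3 (8→4→6→12, push 3): res(6,12)=22
after path 4 (8→7→1→12, push 1): res(6,12)=22
after path 5 (8→9→6→12, push 3): res(6,12)=19
after path 6 (8→4→11→6→12, push 5): res(6,12)=14
after path 7 (8→7→1→2→3→12, push 2): res(6,12)=14

Residual capacity of (6,12): 14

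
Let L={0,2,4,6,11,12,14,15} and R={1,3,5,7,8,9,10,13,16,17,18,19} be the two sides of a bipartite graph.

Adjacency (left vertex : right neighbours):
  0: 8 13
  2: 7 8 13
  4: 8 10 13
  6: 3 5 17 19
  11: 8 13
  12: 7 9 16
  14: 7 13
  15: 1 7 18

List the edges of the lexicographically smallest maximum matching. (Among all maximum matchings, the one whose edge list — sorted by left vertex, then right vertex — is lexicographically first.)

Lex-smallest maximum matching: {(0,8), (2,7), (4,10), (6,3), (11,13), (12,9), (15,1)}

|M| = 7 (so the lex-smallest maximum matching has 7 edges)
process left vertices in ascending order; for each, take the smallest-labelled available neighbour that still permits 7 edges overall, or leave it unmatched if none does
lex-smallest matching: {0-8, 2-7, 4-10, 6-3, 11-13, 12-9, 15-1}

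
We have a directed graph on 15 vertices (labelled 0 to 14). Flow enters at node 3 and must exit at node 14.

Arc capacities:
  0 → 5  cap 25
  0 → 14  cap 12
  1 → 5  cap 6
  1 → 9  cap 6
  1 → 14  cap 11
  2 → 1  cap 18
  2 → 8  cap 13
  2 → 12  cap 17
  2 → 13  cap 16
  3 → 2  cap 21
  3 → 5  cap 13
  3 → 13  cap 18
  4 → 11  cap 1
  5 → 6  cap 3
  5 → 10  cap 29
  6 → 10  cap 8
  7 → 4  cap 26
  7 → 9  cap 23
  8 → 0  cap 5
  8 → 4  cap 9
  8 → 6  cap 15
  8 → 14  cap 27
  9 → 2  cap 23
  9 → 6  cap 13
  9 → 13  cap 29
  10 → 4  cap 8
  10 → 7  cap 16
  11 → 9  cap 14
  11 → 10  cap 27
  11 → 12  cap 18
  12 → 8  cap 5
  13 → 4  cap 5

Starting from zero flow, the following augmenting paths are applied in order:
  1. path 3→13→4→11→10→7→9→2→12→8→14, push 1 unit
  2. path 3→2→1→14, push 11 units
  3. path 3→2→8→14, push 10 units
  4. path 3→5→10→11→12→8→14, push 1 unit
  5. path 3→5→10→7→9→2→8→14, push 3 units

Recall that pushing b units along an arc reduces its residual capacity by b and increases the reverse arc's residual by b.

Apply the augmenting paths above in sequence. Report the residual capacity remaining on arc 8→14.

after path 1 (3→13→4→11→10→7→9→2→12→8→14, push 1): res(8,14)=26
after path 2 (3→2→1→14, push 11): res(8,14)=26
after path 3 (3→2→8→14, push 10): res(8,14)=16
after path 4 (3→5→10→11→12→8→14, push 1): res(8,14)=15
after path 5 (3→5→10→7→9→2→8→14, push 3): res(8,14)=12

Residual capacity of (8,14): 12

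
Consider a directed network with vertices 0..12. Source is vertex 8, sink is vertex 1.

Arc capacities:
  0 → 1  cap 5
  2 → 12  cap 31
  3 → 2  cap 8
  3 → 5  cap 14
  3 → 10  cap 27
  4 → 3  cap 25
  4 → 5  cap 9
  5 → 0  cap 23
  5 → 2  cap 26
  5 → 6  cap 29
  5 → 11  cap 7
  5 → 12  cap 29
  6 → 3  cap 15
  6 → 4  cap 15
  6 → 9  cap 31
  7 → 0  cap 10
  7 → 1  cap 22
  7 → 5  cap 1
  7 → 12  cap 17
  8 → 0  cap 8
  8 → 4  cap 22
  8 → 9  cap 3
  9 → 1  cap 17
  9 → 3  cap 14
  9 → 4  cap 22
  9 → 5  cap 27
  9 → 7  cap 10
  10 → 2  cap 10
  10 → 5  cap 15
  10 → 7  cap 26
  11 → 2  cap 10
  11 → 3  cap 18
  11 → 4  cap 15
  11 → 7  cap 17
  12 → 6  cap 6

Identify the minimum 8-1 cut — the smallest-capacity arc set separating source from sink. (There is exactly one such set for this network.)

Min-cut arcs: {(0,1), (8,4), (8,9)} (total capacity 30)

augment #1: 8→0→1 push 5
augment #2: 8→9→1 push 3
augment #3: 8→4→3→10→7→1 push 22
max flow = 30; residual-reachable set from 8 gives S-side
cut edges (S→T): {(0,1), (8,4), (8,9)} total cap 30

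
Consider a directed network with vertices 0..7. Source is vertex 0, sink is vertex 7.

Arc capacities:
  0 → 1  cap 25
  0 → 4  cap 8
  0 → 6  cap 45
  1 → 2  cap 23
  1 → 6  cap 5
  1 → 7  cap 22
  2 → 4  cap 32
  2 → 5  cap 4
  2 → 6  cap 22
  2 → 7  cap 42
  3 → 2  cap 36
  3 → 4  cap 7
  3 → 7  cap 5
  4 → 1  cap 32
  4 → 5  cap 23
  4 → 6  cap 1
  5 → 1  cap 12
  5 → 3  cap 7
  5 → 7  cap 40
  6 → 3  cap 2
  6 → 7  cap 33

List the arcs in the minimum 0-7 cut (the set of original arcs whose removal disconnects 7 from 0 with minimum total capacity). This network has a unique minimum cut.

augment #1: 0→1→7 push 22
augment #2: 0→6→7 push 33
augment #3: 0→1→2→7 push 3
augment #4: 0→4→5→7 push 8
augment #5: 0→6→3→7 push 2
max flow = 68; residual-reachable set from 0 gives S-side
cut edges (S→T): {(0,1), (0,4), (6,3), (6,7)} total cap 68

Min-cut arcs: {(0,1), (0,4), (6,3), (6,7)} (total capacity 68)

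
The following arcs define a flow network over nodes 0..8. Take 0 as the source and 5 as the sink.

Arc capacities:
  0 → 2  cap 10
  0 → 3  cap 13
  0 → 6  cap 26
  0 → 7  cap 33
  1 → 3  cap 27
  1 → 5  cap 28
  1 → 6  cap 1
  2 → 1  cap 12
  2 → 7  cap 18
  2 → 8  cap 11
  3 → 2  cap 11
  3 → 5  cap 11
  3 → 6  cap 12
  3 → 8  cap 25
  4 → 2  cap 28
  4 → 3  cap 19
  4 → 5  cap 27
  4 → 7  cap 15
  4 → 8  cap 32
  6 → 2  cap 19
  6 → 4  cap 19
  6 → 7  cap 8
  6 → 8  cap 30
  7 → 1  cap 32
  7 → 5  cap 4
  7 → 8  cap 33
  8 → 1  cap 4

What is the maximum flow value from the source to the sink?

augment #1: 0→3→5 bottleneck 11, total now 11
augment #2: 0→7→5 bottleneck 4, total now 15
augment #3: 0→2→1→5 bottleneck 10, total now 25
augment #4: 0→6→4→5 bottleneck 19, total now 44
augment #5: 0→7→1→5 bottleneck 18, total now 62

Maximum flow value: 62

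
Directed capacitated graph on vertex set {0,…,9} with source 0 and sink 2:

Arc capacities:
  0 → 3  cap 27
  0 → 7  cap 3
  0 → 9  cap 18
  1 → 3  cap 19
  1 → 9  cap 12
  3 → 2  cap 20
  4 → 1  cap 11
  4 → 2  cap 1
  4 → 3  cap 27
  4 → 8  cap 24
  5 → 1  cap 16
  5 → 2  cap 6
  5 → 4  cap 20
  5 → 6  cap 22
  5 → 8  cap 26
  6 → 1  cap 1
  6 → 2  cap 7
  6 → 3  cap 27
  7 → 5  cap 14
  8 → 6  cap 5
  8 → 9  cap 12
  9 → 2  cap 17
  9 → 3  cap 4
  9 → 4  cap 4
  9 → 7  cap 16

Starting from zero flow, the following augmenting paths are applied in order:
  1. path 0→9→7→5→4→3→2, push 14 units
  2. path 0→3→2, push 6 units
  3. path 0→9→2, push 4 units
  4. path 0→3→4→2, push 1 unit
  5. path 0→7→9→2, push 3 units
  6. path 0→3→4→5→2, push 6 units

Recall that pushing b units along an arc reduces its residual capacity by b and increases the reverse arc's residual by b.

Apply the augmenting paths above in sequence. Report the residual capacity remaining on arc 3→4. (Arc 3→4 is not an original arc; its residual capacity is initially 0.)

after path 1 (0→9→7→5→4→3→2, push 14): res(3,4)=14
after path 2 (0→3→2, push 6): res(3,4)=14
after path 3 (0→9→2, push 4): res(3,4)=14
after path 4 (0→3→4→2, push 1): res(3,4)=13
after path 5 (0→7→9→2, push 3): res(3,4)=13
after path 6 (0→3→4→5→2, push 6): res(3,4)=7

Residual capacity of (3,4): 7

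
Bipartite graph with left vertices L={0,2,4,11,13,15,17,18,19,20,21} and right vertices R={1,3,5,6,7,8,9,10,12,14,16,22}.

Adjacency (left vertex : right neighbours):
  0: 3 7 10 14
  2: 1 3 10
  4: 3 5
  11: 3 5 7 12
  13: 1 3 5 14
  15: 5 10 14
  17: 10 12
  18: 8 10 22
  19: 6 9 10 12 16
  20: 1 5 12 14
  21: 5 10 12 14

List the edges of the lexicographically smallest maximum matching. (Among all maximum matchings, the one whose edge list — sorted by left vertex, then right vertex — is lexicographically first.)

|M| = 9 (so the lex-smallest maximum matching has 9 edges)
process left vertices in ascending order; for each, take the smallest-labelled available neighbour that still permits 9 edges overall, or leave it unmatched if none does
lex-smallest matching: {0-3, 2-1, 4-5, 11-7, 13-14, 15-10, 17-12, 18-8, 19-6}

Lex-smallest maximum matching: {(0,3), (2,1), (4,5), (11,7), (13,14), (15,10), (17,12), (18,8), (19,6)}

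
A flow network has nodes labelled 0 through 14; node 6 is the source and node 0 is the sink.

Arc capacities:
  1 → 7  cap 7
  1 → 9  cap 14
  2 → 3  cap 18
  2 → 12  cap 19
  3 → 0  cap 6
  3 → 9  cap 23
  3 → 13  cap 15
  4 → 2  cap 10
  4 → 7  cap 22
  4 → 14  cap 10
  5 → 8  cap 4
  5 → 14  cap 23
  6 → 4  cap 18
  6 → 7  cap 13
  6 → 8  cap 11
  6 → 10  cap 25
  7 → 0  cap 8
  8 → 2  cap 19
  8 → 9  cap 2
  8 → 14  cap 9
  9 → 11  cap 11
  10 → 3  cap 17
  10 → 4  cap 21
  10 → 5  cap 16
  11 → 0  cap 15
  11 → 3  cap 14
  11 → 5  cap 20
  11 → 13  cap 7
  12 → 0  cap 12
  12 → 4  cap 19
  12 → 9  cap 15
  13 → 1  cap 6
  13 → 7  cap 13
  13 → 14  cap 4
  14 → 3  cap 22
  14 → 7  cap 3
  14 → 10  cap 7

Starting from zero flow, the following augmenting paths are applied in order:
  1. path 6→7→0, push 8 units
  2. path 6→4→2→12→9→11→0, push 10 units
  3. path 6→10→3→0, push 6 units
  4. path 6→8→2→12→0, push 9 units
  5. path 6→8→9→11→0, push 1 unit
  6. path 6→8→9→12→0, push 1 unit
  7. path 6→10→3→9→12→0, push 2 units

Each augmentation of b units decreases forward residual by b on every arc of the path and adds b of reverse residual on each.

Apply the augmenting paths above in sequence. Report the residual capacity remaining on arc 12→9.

Residual capacity of (12,9): 8

after path 1 (6→7→0, push 8): res(12,9)=15
after path 2 (6→4→2→12→9→11→0, push 10): res(12,9)=5
after path 3 (6→10→3→0, push 6): res(12,9)=5
after path 4 (6→8→2→12→0, push 9): res(12,9)=5
after path 5 (6→8→9→11→0, push 1): res(12,9)=5
after path 6 (6→8→9→12→0, push 1): res(12,9)=6
after path 7 (6→10→3→9→12→0, push 2): res(12,9)=8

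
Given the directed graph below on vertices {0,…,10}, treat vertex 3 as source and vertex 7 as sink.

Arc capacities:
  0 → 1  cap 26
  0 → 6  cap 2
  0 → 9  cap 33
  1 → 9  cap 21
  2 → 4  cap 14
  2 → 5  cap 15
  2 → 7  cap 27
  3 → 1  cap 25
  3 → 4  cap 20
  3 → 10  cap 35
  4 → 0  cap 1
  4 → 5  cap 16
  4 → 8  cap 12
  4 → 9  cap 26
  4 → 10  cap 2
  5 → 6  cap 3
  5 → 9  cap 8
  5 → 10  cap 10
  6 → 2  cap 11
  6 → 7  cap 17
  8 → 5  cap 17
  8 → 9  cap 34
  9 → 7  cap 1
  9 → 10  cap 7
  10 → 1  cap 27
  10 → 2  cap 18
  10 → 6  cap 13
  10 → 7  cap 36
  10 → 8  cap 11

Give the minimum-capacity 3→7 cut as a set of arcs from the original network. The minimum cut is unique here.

Min-cut arcs: {(3,10), (4,0), (4,10), (5,6), (5,10), (9,7), (9,10)} (total capacity 59)

augment #1: 3→10→7 push 35
augment #2: 3→1→9→7 push 1
augment #3: 3→4→10→7 push 1
augment #4: 3→4→0→6→7 push 1
augment #5: 3→4→5→6→7 push 3
augment #6: 3→4→10→2→7 push 1
augment #7: 3→1→9→10→2→7 push 7
augment #8: 3→4→5→10→2→7 push 10
max flow = 59; residual-reachable set from 3 gives S-side
cut edges (S→T): {(3,10), (4,0), (4,10), (5,6), (5,10), (9,7), (9,10)} total cap 59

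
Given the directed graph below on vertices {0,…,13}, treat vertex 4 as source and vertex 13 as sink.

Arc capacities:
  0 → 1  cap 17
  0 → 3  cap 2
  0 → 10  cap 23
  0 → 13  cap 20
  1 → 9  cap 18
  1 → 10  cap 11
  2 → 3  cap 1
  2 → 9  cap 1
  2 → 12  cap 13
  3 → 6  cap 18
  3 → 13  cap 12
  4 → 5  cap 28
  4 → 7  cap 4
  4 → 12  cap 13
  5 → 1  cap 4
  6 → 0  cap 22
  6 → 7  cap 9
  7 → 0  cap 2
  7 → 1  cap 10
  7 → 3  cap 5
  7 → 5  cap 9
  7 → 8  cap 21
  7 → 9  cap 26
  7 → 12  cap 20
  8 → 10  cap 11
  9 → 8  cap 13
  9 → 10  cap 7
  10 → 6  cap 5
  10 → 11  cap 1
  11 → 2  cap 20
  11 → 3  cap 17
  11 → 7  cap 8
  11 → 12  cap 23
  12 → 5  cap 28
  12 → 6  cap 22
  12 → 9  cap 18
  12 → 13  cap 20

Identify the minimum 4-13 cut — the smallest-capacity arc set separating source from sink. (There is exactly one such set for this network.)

Min-cut arcs: {(4,7), (4,12), (5,1)} (total capacity 21)

augment #1: 4→12→13 push 13
augment #2: 4→7→0→13 push 2
augment #3: 4→7→3→13 push 2
augment #4: 4→5→1→10→6→0→13 push 4
max flow = 21; residual-reachable set from 4 gives S-side
cut edges (S→T): {(4,7), (4,12), (5,1)} total cap 21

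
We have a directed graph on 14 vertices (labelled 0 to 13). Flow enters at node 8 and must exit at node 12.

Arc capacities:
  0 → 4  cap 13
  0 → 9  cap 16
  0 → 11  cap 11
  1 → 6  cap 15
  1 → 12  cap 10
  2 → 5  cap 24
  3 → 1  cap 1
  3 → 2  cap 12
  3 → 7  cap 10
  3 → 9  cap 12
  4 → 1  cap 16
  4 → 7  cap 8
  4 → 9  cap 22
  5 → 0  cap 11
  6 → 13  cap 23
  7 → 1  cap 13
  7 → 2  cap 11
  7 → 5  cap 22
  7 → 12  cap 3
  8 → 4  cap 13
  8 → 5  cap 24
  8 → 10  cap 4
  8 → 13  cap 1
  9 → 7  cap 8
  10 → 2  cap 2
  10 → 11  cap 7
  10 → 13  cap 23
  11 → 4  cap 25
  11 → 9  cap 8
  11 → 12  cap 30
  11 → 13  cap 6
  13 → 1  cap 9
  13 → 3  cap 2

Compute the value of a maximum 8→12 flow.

Maximum flow value: 28

augment #1: 8→4→1→12 bottleneck 10, total now 10
augment #2: 8→4→7→12 bottleneck 3, total now 13
augment #3: 8→10→11→12 bottleneck 4, total now 17
augment #4: 8→5→0→11→12 bottleneck 11, total now 28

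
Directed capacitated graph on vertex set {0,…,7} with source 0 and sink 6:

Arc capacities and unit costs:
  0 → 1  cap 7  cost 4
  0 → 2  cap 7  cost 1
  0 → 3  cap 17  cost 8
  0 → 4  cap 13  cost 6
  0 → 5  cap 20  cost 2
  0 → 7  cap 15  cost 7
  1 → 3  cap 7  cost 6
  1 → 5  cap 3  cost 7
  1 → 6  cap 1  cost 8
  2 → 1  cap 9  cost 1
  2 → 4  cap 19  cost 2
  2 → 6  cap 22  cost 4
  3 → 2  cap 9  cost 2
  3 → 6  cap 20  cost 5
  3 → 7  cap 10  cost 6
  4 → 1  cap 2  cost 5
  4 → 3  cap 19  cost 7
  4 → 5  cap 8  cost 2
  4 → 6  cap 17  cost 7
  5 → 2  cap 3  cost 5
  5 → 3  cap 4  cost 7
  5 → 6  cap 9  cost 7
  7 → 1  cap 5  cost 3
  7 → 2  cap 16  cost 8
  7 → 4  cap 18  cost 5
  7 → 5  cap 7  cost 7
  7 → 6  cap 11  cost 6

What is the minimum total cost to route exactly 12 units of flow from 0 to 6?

Minimum cost for 12 units: 80

shortest-cost path #1: 0→2→6 push 7 @ unit cost 5 (adds 35)
shortest-cost path #2: 0→5→6 push 5 @ unit cost 9 (adds 45)
total cost = 80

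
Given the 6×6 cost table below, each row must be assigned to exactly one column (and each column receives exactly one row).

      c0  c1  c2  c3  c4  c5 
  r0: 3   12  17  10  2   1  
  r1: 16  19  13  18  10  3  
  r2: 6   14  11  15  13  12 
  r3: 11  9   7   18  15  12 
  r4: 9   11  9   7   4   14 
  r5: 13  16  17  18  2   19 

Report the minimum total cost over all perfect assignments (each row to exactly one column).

Minimum assignment cost: 35

optimal assignment: row0→col0 (cost 3), row1→col5 (cost 3), row2→col2 (cost 11), row3→col1 (cost 9), row4→col3 (cost 7), row5→col4 (cost 2)
total = 3 + 3 + 11 + 9 + 7 + 2 = 35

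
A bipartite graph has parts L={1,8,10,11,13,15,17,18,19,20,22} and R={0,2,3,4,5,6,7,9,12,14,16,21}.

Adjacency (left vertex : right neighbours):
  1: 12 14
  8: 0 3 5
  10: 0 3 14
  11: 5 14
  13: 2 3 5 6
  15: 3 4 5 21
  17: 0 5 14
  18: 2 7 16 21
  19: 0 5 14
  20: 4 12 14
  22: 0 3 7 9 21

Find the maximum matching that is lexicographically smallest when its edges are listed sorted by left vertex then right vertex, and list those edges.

Lex-smallest maximum matching: {(1,12), (8,0), (10,3), (11,5), (13,2), (15,21), (17,14), (18,7), (20,4), (22,9)}

|M| = 10 (so the lex-smallest maximum matching has 10 edges)
process left vertices in ascending order; for each, take the smallest-labelled available neighbour that still permits 10 edges overall, or leave it unmatched if none does
lex-smallest matching: {1-12, 8-0, 10-3, 11-5, 13-2, 15-21, 17-14, 18-7, 20-4, 22-9}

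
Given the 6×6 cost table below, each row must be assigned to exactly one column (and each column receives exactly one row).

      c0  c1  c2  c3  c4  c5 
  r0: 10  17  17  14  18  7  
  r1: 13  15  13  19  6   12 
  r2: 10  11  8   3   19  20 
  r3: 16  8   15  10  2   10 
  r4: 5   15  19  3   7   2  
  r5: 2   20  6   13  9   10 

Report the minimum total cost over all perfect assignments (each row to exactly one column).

optimal assignment: row0→col5 (cost 7), row1→col4 (cost 6), row2→col2 (cost 8), row3→col1 (cost 8), row4→col3 (cost 3), row5→col0 (cost 2)
total = 7 + 6 + 8 + 8 + 3 + 2 = 34

Minimum assignment cost: 34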